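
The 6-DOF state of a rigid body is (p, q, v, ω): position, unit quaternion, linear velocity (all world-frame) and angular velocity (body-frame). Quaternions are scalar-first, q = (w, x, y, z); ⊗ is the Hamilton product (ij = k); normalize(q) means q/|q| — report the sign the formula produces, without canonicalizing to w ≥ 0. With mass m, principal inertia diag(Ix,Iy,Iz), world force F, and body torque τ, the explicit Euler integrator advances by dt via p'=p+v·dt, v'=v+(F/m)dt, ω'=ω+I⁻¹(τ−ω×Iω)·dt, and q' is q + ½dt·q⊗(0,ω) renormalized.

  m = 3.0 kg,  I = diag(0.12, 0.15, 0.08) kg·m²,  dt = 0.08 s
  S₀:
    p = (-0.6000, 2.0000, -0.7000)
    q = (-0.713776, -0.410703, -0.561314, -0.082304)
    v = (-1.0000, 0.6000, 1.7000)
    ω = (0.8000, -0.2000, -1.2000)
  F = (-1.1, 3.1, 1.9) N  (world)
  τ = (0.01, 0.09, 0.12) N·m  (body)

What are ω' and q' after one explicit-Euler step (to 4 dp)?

precession coupling ω×(Iω) = (-0.0168, -0.0384, -0.0048)
α = I⁻¹(τ − ω×Iω) = (0.2233, 0.8560, 1.5600)
ω + α·dt = (0.8179, -0.1315, -1.0752)
Hamilton product q⊗(0,ω) = (0.1175348, 0.0860952, -0.4159316, 1.3877230)
q' = normalize(q + ½dt·q⊗(0,ω)) = (-0.7079, -0.4066, -0.5770, -0.0267)

ω' = (0.8179, -0.1315, -1.0752)
q' = (-0.7079, -0.4066, -0.5770, -0.0267)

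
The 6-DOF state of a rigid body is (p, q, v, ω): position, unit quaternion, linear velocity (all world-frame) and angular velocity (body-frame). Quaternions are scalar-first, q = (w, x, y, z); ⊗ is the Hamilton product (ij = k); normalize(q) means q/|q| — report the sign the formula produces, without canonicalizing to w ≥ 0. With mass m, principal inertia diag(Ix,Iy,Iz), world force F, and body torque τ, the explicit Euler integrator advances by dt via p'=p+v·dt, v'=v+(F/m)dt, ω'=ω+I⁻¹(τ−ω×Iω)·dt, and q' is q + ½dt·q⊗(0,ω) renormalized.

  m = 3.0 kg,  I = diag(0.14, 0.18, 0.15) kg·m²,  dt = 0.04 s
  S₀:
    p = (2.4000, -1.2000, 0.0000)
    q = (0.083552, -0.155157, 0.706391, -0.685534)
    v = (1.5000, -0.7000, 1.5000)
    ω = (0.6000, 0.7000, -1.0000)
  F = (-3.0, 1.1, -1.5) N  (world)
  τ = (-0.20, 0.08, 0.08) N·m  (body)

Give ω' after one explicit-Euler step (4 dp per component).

ω' = (0.5369, 0.7164, -0.9831)

angular accel α = (-1.5786, 0.4111, 0.4213)
ω' = ω + α·dt = (0.5369, 0.7164, -0.9831)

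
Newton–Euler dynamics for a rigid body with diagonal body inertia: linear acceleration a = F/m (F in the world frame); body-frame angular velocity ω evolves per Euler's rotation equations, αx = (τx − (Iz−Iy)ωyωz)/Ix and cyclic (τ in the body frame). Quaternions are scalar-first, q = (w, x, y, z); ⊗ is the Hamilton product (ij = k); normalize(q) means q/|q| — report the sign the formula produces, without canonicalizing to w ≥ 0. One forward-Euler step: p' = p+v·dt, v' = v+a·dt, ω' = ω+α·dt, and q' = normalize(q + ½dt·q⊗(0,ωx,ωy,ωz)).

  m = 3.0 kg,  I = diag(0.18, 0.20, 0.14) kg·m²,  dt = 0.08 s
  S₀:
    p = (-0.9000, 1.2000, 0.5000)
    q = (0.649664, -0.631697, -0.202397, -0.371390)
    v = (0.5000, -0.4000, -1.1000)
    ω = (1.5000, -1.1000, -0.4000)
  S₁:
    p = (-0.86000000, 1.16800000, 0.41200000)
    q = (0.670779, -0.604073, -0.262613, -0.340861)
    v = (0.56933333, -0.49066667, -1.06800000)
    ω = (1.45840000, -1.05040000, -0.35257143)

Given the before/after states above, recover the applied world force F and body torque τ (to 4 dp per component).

F = (2.6000, -3.4000, 1.2000)
τ = (-0.1200, 0.1000, 0.0500)

v₁ − v₀ = (0.06933333, -0.09066667, 0.03200000)
m·(v₁−v₀)/dt = (2.6000, -3.4000, 1.2000)
ω₁ − ω₀ = (-0.04160000, 0.04960000, 0.04742857)
precession coupling = (-0.0264, -0.0240, -0.0330)
τ = I·(Δω/dt) + ω₀×(Iω₀) = (-0.1200, 0.1000, 0.0500)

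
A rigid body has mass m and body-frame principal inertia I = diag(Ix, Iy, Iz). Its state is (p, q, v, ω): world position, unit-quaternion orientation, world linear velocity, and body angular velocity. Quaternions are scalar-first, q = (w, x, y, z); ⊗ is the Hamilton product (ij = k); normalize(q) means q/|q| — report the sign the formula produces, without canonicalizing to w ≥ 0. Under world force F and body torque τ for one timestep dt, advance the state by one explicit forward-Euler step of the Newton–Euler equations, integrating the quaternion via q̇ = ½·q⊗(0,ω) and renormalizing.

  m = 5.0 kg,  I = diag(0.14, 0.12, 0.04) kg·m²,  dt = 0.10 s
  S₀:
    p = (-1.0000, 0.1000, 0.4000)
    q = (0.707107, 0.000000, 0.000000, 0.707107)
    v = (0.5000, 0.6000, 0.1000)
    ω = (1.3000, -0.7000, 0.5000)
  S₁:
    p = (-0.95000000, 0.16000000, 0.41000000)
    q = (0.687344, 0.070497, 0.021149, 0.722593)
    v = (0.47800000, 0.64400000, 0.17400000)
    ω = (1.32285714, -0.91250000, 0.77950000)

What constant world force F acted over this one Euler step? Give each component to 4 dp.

v₁ − v₀ = (-0.02200000, 0.04400000, 0.07400000)
applied force F = (-1.1000, 2.2000, 3.7000)

F = (-1.1000, 2.2000, 3.7000)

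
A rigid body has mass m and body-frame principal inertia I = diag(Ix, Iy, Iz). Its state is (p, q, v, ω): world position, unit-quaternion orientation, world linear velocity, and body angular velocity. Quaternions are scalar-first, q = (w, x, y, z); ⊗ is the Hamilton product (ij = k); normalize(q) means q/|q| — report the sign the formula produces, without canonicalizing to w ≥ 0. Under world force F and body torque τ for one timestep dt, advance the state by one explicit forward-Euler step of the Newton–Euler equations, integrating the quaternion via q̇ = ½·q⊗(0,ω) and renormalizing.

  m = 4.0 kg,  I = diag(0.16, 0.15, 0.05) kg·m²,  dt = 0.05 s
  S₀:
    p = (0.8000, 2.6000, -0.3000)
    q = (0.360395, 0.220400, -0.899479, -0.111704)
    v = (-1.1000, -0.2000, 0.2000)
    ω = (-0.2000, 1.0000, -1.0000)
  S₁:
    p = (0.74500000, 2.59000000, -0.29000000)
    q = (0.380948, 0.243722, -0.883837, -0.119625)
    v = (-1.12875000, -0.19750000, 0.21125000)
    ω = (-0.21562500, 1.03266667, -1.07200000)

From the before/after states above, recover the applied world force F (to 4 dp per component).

velocity change Δv = (-0.02875000, 0.00250000, 0.01125000)
m·(v₁−v₀)/dt = (-2.3000, 0.2000, 0.9000)

F = (-2.3000, 0.2000, 0.9000)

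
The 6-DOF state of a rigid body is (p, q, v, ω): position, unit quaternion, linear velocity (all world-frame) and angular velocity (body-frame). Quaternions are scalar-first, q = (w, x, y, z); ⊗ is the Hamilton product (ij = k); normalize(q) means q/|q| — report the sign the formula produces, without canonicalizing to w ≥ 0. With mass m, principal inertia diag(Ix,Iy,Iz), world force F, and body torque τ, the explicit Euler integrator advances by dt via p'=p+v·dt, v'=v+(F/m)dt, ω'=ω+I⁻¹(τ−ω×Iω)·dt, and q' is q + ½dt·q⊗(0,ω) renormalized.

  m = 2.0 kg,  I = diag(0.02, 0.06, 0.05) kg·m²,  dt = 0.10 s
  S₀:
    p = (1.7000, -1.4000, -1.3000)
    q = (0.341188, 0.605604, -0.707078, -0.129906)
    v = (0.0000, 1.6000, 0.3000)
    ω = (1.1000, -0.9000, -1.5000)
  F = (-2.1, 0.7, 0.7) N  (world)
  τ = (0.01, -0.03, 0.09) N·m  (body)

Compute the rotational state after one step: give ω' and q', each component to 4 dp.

gyro term ω×Iω = (-0.0135, 0.0495, -0.0396)
angular accel α = (1.1750, -1.3250, 2.5920)
ω' = ω + α·dt = (1.2175, -1.0325, -1.2408)
2q̇ = q⊗(0,ω) = (-1.4973936, 1.3190084, 0.4584402, -0.2790398)
q + ½dt·q⊗(0,ω), renormalized = (0.2649, 0.6680, -0.6805, -0.1431)

ω' = (1.2175, -1.0325, -1.2408)
q' = (0.2649, 0.6680, -0.6805, -0.1431)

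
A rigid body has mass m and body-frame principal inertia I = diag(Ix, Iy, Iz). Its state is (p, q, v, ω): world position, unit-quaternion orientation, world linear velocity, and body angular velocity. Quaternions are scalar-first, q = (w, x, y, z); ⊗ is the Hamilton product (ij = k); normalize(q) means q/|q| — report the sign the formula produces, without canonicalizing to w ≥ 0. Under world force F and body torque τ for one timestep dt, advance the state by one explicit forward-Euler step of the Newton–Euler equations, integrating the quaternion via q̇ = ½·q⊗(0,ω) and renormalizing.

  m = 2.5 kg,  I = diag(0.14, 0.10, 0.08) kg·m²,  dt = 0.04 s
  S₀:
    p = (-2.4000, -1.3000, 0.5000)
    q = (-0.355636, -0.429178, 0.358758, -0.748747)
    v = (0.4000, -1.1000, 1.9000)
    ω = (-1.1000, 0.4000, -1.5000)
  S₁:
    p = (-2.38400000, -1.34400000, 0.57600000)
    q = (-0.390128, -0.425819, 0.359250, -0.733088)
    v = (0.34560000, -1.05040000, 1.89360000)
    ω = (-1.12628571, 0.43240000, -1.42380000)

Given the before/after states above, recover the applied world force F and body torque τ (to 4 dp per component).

F = (-3.4000, 3.1000, -0.4000)
τ = (-0.0800, 0.1800, 0.1700)

ω₁ − ω₀ = (-0.02628571, 0.03240000, 0.07620000)
gyro term ω₀×Iω₀ = (0.0120, 0.0990, 0.0176)
τ = I·(Δω/dt) + ω₀×(Iω₀) = (-0.0800, 0.1800, 0.1700)
velocity change Δv = (-0.05440000, 0.04960000, -0.00640000)
m·(v₁−v₀)/dt = (-3.4000, 3.1000, -0.4000)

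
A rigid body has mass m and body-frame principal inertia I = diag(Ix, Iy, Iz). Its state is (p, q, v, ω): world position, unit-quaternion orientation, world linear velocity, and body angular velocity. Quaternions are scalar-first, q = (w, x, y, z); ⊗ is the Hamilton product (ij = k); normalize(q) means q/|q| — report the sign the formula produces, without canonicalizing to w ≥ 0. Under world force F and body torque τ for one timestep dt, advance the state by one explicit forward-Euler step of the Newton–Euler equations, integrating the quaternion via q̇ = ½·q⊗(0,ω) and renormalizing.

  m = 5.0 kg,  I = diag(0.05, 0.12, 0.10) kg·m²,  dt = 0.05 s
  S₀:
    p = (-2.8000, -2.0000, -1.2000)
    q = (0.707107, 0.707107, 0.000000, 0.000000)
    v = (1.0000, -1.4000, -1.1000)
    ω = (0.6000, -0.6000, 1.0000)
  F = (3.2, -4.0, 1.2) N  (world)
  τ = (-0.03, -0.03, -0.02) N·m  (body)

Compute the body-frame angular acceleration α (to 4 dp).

precession coupling ω×(Iω) = (0.0120, -0.0300, -0.0252)
α = I⁻¹(τ − ω×Iω) = (-0.8400, 0.0000, 0.0520)

α = (-0.8400, 0.0000, 0.0520)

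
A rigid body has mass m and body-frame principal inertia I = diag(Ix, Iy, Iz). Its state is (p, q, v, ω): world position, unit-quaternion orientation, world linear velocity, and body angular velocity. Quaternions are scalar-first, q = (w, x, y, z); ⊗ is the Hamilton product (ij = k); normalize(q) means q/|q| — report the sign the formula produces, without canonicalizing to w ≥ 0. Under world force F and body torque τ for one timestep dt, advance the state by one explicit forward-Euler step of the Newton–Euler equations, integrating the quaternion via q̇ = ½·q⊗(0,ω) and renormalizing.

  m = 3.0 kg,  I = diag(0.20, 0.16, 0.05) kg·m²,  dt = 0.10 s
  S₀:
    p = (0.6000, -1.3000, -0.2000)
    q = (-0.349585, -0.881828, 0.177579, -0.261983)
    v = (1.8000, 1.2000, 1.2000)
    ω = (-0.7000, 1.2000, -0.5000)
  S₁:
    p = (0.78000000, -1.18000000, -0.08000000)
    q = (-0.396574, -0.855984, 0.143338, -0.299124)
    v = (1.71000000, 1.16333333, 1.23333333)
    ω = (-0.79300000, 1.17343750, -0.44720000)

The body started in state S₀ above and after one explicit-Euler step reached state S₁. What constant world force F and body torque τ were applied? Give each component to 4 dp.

rate change Δω = (-0.09300000, -0.02656250, 0.05280000)
τ = I·(Δω/dt) + ω₀×(Iω₀) = (-0.1200, 0.0100, 0.0600)
v₁ − v₀ = (-0.09000000, -0.03666667, 0.03333333)
applied force F = (-2.7000, -1.1000, 1.0000)

F = (-2.7000, -1.1000, 1.0000)
τ = (-0.1200, 0.0100, 0.0600)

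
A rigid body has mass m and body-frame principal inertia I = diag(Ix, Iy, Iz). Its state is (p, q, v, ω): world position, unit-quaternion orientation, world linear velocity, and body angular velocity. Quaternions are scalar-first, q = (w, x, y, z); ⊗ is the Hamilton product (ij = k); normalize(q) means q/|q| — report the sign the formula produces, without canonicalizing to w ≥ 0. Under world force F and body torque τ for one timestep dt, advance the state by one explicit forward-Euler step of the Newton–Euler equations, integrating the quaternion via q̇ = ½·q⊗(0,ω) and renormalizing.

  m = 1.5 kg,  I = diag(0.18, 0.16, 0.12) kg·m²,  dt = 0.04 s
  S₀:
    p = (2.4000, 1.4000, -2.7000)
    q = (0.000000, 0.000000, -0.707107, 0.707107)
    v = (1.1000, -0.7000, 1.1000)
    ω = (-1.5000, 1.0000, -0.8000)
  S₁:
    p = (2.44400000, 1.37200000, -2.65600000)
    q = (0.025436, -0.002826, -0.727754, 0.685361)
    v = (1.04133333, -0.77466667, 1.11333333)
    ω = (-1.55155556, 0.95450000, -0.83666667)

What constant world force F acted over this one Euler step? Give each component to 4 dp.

F = (-2.2000, -2.8000, 0.5000)

Δv = v₁−v₀ = (-0.05866667, -0.07466667, 0.01333333)
applied force F = (-2.2000, -2.8000, 0.5000)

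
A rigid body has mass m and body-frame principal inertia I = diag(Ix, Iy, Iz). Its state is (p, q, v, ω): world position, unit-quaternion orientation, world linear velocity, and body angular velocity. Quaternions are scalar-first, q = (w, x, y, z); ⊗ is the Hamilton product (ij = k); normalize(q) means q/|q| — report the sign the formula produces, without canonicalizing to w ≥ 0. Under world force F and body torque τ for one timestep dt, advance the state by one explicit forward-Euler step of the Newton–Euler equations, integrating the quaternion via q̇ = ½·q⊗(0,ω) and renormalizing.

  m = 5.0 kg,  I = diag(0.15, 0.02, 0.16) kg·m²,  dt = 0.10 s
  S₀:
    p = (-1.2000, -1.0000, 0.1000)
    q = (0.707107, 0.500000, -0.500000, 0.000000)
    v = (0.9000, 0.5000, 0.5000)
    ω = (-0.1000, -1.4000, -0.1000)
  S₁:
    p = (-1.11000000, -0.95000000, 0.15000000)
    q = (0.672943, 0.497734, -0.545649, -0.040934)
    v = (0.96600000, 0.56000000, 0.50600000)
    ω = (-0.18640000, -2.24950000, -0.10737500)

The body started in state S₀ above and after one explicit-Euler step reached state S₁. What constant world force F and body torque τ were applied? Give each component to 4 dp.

F = (3.3000, 3.0000, 0.3000)
τ = (-0.1100, -0.1700, -0.0300)

Δω = ω₁−ω₀ = (-0.08640000, -0.84950000, -0.00737500)
precession coupling = (0.0196, -0.0001, -0.0182)
I·α + gyro = (-0.1100, -0.1700, -0.0300)
Δv = v₁−v₀ = (0.06600000, 0.06000000, 0.00600000)
applied force F = (3.3000, 3.0000, 0.3000)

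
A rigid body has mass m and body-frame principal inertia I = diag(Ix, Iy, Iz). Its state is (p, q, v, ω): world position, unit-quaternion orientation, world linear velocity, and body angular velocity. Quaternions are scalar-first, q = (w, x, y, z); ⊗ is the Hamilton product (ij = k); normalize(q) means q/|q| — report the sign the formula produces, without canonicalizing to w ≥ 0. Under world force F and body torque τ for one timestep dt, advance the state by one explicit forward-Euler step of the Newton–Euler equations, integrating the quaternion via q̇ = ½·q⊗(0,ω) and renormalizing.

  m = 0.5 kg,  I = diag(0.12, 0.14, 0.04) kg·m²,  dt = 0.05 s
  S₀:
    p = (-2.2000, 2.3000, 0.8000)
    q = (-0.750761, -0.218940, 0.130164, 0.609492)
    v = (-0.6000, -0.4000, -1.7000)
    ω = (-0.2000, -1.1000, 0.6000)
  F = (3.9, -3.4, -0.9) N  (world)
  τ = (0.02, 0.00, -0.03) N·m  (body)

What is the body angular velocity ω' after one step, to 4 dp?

ω×(Iω) gyroscopic = (0.0660, -0.0096, 0.0044)
α = I⁻¹(τ − ω×Iω) = (-0.3833, 0.0686, -0.8600)
ω + α·dt = (-0.2192, -1.0966, 0.5570)

ω' = (-0.2192, -1.0966, 0.5570)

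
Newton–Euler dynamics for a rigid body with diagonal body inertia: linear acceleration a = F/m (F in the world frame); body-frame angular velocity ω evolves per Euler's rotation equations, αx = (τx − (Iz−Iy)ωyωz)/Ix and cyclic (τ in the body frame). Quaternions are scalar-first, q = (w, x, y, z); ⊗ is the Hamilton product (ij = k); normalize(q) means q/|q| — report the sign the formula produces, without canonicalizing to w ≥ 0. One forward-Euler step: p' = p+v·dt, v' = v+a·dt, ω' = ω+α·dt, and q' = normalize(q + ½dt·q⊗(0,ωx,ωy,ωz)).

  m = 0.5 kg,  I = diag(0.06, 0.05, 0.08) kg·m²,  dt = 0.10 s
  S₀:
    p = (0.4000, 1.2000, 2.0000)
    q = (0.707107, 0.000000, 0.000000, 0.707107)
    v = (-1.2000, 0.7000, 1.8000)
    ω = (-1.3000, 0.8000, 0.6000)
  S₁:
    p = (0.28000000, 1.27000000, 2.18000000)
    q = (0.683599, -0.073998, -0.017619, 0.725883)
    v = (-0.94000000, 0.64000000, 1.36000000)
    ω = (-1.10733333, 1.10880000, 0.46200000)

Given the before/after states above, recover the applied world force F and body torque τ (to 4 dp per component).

rate change Δω = (0.19266667, 0.30880000, -0.13800000)
τ = I·(Δω/dt) + ω₀×(Iω₀) = (0.1300, 0.1700, -0.1000)
v₁ − v₀ = (0.26000000, -0.06000000, -0.44000000)
applied force F = (1.3000, -0.3000, -2.2000)

F = (1.3000, -0.3000, -2.2000)
τ = (0.1300, 0.1700, -0.1000)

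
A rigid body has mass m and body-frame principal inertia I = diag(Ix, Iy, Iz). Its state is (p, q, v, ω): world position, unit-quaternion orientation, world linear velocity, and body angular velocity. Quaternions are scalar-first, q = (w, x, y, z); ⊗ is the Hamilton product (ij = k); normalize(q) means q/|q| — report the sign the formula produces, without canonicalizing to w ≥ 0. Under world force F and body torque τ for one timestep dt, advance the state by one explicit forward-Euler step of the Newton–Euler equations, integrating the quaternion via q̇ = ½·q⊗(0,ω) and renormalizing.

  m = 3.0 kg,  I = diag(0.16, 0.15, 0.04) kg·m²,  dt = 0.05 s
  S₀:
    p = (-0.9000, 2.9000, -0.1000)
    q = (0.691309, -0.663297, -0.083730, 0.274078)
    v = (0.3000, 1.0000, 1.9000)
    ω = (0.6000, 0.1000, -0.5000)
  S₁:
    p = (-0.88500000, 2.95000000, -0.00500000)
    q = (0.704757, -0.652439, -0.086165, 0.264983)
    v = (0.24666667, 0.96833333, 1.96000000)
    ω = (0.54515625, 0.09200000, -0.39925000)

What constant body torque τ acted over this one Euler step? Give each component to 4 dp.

τ = (-0.1700, -0.0600, 0.0800)

ω₁ − ω₀ = (-0.05484375, -0.00800000, 0.10075000)
applied torque τ = (-0.1700, -0.0600, 0.0800)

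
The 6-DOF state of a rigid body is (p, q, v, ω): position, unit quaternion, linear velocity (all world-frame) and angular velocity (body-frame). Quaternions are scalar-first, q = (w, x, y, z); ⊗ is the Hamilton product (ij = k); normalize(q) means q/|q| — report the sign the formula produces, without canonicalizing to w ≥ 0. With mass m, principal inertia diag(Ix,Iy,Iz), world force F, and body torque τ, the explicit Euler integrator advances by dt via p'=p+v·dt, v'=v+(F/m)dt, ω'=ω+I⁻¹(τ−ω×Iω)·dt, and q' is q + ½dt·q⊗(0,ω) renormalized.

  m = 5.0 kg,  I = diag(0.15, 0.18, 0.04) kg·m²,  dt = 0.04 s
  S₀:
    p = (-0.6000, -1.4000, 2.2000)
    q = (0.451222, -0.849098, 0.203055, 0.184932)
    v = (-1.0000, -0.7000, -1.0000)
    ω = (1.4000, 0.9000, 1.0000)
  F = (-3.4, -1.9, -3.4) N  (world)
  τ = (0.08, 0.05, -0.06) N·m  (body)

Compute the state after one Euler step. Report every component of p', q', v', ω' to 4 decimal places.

p' = (-0.6400, -1.4280, 2.1600)
q' = (0.4673, -0.8351, 0.2332, 0.1729)
v' = (-1.0272, -0.7152, -1.0272)
ω' = (1.4549, 0.8769, 0.9022)

p + v·dt = (-0.6400, -1.4280, 2.1600)
v + (F/m)dt = (-1.0272, -0.7152, -1.0272)
α = I⁻¹(τ − ω×Iω) = (1.3733, -0.5778, -2.4450)
new body rate ω' = (1.4549, 0.8769, 0.9022)
2q̇ = q⊗(0,ω) = (0.8210557, 0.6683270, 1.5141026, -0.5972432)
q + ½dt·q⊗(0,ω), renormalized = (0.4673, -0.8351, 0.2332, 0.1729)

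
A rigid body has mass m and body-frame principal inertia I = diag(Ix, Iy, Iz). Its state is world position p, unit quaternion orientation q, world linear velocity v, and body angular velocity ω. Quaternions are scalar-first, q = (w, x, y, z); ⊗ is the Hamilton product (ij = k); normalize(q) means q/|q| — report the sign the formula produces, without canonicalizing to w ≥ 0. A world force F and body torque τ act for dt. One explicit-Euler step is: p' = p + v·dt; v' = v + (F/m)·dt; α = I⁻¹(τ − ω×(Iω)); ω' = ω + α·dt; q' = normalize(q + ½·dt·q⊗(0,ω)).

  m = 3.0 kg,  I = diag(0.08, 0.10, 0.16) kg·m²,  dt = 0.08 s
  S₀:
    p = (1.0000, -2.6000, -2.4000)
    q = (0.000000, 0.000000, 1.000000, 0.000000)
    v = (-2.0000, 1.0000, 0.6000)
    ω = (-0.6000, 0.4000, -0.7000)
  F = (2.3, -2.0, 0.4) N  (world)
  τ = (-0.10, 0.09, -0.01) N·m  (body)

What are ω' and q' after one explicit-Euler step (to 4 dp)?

gyro term ω×Iω = (-0.0168, -0.0336, -0.0048)
angular accel α = (-1.0400, 1.2360, -0.0325)
ω' = ω + α·dt = (-0.6832, 0.4989, -0.7026)
2q̇ = q⊗(0,ω) = (-0.4000000, -0.7000000, 0.0000000, 0.6000000)
q' = normalize(q + ½dt·q⊗(0,ω)) = (-0.0160, -0.0280, 0.9992, 0.0240)

ω' = (-0.6832, 0.4989, -0.7026)
q' = (-0.0160, -0.0280, 0.9992, 0.0240)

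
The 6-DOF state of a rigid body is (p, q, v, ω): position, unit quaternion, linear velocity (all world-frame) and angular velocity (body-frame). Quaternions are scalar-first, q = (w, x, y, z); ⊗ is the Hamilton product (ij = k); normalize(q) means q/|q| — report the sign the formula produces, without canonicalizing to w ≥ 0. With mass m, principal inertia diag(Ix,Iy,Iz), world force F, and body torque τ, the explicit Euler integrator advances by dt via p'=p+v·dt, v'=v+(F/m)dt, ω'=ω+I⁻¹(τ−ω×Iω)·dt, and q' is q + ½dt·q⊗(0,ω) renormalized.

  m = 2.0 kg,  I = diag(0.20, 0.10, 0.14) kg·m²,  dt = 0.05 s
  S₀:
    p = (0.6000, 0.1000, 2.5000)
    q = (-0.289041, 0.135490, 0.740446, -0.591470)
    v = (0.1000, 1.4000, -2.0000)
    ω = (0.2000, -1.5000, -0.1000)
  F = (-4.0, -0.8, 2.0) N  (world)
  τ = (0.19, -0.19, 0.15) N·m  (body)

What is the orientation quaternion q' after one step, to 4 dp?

q' = (-0.2632, 0.1099, 0.7481, -0.5991)

q⊗(0,ω) = (1.0244240, -1.0190578, 0.3288165, -0.3224201)
q' = normalize(q + ½dt·q⊗(0,ω)) = (-0.2632, 0.1099, 0.7481, -0.5991)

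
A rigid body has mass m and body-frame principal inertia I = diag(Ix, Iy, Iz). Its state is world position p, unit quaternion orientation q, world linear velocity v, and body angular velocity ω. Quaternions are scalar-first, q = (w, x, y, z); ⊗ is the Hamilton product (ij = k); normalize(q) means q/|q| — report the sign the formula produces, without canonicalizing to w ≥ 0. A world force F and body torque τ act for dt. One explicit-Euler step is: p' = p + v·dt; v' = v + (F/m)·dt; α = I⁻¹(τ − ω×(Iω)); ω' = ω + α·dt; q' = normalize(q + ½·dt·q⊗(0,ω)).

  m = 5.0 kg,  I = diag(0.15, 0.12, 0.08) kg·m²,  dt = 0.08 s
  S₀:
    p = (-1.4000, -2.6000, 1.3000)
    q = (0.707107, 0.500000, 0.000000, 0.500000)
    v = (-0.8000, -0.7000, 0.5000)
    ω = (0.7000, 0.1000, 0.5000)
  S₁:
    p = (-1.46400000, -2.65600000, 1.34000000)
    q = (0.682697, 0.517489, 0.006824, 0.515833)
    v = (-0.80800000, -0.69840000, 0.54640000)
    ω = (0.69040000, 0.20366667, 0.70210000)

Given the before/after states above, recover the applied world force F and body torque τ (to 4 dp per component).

ω₁ − ω₀ = (-0.00960000, 0.10366667, 0.20210000)
gyro term ω₀×Iω₀ = (-0.0020, 0.0245, -0.0021)
I·α + gyro = (-0.0200, 0.1800, 0.2000)
velocity change Δv = (-0.00800000, 0.00160000, 0.04640000)
m·(v₁−v₀)/dt = (-0.5000, 0.1000, 2.9000)

F = (-0.5000, 0.1000, 2.9000)
τ = (-0.0200, 0.1800, 0.2000)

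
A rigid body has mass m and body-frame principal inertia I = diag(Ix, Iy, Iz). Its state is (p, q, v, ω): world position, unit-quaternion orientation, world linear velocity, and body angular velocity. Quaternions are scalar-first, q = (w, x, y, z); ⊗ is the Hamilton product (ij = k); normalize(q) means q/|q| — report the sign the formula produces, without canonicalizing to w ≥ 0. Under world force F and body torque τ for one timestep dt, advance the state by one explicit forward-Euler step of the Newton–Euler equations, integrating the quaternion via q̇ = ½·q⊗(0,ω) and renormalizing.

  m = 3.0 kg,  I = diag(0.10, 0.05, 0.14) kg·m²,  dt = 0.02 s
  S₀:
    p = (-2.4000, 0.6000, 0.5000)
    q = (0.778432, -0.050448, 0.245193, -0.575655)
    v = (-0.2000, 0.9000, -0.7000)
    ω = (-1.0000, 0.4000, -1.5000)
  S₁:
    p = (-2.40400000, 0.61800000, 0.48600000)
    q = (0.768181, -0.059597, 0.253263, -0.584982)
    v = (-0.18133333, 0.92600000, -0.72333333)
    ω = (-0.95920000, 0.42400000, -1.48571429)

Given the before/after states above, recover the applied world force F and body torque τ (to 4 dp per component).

F = (2.8000, 3.9000, -3.5000)
τ = (0.1500, 0.0000, 0.1200)

Δω = ω₁−ω₀ = (0.04080000, 0.02400000, 0.01428571)
I·α + gyro = (0.1500, 0.0000, 0.1200)
velocity change Δv = (0.01866667, 0.02600000, -0.02333333)
F = m·Δv/dt = (2.8000, 3.9000, -3.5000)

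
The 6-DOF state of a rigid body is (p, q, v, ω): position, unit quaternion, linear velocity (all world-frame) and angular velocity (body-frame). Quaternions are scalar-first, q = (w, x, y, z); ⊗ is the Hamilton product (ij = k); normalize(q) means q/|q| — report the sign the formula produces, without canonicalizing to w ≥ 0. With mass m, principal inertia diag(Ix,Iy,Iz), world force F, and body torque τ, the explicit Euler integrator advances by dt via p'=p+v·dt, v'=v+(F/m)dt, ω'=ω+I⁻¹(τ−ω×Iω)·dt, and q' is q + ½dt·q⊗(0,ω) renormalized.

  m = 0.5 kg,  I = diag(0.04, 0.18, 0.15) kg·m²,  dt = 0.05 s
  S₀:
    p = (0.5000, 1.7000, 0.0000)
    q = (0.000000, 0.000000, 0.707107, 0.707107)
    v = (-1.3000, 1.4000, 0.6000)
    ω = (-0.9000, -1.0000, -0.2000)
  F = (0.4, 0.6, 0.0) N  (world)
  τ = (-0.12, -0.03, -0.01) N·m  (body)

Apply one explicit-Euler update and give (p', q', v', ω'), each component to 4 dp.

p' = (0.4350, 1.7700, 0.0300)
q' = (0.0212, 0.0141, 0.6908, 0.7226)
v' = (-1.2600, 1.4600, 0.6000)
ω' = (-1.0425, -1.0028, -0.2453)

(τ − ω×Iω)/I = (-2.8500, -0.0567, -0.9067)
ω + α·dt = (-1.0425, -1.0028, -0.2453)
q⊗(0,ω) = (0.8485284, 0.5656856, -0.6363963, 0.6363963)
q + ½dt·q⊗(0,ω), renormalized = (0.0212, 0.0141, 0.6908, 0.7226)
a = F/m = (0.8000, 1.2000, 0.0000)
new position p' = (0.4350, 1.7700, 0.0300)
v + (F/m)dt = (-1.2600, 1.4600, 0.6000)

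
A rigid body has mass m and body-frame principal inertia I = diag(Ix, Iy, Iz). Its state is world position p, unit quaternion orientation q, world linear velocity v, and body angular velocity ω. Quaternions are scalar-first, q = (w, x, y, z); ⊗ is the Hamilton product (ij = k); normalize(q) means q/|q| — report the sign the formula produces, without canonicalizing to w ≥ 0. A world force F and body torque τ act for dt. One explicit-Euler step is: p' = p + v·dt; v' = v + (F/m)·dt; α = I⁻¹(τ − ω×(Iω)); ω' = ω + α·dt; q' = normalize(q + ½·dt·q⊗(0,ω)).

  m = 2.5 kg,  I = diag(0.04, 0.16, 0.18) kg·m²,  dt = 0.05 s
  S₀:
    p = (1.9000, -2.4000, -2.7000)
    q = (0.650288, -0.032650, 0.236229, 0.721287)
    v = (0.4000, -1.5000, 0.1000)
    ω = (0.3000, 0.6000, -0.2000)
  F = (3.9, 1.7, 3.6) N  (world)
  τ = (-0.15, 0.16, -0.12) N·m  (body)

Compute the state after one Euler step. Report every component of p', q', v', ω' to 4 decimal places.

gyro term ω×Iω = (-0.0024, 0.0084, 0.0216)
α = I⁻¹(τ − ω×Iω) = (-3.6900, 0.9475, -0.7867)
new body rate ω' = (0.1155, 0.6474, -0.2393)
q⊗(0,ω) = (0.0123150, -0.2849316, 0.6000289, -0.2205163)
q + ½dt·q⊗(0,ω), renormalized = (0.6505, -0.0398, 0.2512, 0.7157)
a = F/m = (1.5600, 0.6800, 1.4400)
new position p' = (1.9200, -2.4750, -2.6950)
v + (F/m)dt = (0.4780, -1.4660, 0.1720)

p' = (1.9200, -2.4750, -2.6950)
q' = (0.6505, -0.0398, 0.2512, 0.7157)
v' = (0.4780, -1.4660, 0.1720)
ω' = (0.1155, 0.6474, -0.2393)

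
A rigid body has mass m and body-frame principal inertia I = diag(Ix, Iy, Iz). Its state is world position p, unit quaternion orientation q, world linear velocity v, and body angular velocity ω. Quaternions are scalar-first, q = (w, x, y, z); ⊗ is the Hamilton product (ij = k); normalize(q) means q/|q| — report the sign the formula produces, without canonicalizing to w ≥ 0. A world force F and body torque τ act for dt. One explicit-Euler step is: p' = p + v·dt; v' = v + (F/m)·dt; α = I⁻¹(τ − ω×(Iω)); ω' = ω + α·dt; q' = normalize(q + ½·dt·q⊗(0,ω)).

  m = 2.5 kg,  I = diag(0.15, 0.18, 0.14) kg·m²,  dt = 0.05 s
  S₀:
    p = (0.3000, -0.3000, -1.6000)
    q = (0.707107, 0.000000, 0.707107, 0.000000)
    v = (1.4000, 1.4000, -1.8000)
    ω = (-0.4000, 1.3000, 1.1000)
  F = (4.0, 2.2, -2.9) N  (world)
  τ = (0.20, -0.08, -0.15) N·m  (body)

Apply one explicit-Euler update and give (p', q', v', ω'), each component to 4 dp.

p' = (0.3700, -0.2300, -1.6900)
q' = (0.6835, 0.0124, 0.7294, 0.0265)
v' = (1.4800, 1.4440, -1.8580)
ω' = (-0.3143, 1.2790, 1.0520)

a = (1.6000, 0.8800, -1.1600)
p + v·dt = (0.3700, -0.2300, -1.6900)
v' = v + a·dt = (1.4800, 1.4440, -1.8580)
α = I⁻¹(τ − ω×Iω) = (1.7147, -0.4200, -0.9600)
ω' = ω + α·dt = (-0.3143, 1.2790, 1.0520)
2q̇ = q⊗(0,ω) = (-0.9192391, 0.4949749, 0.9192391, 1.0606605)
updated quaternion q' = (0.6835, 0.0124, 0.7294, 0.0265)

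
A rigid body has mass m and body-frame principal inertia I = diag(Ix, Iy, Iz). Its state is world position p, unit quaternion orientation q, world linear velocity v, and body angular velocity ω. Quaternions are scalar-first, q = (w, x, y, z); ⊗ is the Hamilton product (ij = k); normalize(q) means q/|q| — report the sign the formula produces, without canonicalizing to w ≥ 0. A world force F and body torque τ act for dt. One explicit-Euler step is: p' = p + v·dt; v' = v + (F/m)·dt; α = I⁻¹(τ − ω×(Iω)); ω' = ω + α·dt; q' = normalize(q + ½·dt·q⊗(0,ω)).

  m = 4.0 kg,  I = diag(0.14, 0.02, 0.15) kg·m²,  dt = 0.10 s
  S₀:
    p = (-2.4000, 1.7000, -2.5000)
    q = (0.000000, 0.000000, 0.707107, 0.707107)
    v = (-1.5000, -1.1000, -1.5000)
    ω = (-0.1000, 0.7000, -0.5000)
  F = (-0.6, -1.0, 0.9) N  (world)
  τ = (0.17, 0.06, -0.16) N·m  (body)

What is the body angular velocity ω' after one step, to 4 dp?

ω×(Iω) gyroscopic = (-0.0455, -0.0005, 0.0084)
α = I⁻¹(τ − ω×Iω) = (1.5393, 3.0250, -1.1227)
ω' = ω + α·dt = (0.0539, 1.0025, -0.6123)

ω' = (0.0539, 1.0025, -0.6123)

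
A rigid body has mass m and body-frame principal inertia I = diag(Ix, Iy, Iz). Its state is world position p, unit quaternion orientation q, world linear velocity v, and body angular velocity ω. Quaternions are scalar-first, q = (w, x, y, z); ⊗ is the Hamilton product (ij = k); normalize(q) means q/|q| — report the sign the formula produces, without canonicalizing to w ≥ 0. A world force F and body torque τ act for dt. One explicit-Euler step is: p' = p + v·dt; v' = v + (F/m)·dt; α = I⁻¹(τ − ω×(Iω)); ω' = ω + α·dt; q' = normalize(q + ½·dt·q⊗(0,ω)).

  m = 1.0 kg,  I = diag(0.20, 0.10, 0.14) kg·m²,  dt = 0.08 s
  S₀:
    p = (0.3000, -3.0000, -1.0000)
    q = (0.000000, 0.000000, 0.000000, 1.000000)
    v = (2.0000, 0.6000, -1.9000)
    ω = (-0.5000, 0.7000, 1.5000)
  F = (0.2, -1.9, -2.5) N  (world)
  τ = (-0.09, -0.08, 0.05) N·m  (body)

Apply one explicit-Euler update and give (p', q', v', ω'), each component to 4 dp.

p' = p + v·dt = (0.4600, -2.9520, -1.1520)
new velocity v' = (2.0160, 0.4480, -2.1000)
precession coupling ω×(Iω) = (0.0420, -0.0450, 0.0350)
angular accel α = (-0.6600, -0.3500, 0.1071)
ω' = ω + α·dt = (-0.5528, 0.6720, 1.5086)
q⊗(0,ω) = (-1.5000000, -0.7000000, -0.5000000, 0.0000000)
updated quaternion q' = (-0.0599, -0.0279, -0.0200, 0.9976)

p' = (0.4600, -2.9520, -1.1520)
q' = (-0.0599, -0.0279, -0.0200, 0.9976)
v' = (2.0160, 0.4480, -2.1000)
ω' = (-0.5528, 0.6720, 1.5086)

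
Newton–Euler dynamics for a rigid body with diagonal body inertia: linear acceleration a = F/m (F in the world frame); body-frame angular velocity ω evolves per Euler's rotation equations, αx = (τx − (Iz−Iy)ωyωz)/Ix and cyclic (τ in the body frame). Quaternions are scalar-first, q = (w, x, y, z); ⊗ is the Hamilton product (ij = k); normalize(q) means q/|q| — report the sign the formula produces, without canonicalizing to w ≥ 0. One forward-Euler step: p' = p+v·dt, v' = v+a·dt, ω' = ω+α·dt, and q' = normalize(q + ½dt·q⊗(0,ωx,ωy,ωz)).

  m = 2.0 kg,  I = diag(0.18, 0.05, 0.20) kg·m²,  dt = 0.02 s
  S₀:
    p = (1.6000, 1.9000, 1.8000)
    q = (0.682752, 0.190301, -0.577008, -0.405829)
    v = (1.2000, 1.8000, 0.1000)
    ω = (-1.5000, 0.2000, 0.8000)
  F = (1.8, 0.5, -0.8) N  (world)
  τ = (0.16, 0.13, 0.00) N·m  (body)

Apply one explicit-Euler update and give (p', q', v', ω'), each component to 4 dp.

linear accel F/m = (0.9000, 0.2500, -0.4000)
new position p' = (1.6240, 1.9360, 1.8020)
v' = v + a·dt = (1.2180, 1.8050, 0.0920)
ω×(Iω) gyroscopic = (0.0240, 0.0240, 0.0390)
(τ − ω×Iω)/I = (0.7556, 2.1200, -0.1950)
ω' = ω + α·dt = (-1.4849, 0.2424, 0.7961)
Hamilton product q⊗(0,ω) = (0.7255163, -1.4045686, 0.5930531, -0.2812502)
q + ½dt·q⊗(0,ω), renormalized = (0.6899, 0.1762, -0.5710, -0.4086)

p' = (1.6240, 1.9360, 1.8020)
q' = (0.6899, 0.1762, -0.5710, -0.4086)
v' = (1.2180, 1.8050, 0.0920)
ω' = (-1.4849, 0.2424, 0.7961)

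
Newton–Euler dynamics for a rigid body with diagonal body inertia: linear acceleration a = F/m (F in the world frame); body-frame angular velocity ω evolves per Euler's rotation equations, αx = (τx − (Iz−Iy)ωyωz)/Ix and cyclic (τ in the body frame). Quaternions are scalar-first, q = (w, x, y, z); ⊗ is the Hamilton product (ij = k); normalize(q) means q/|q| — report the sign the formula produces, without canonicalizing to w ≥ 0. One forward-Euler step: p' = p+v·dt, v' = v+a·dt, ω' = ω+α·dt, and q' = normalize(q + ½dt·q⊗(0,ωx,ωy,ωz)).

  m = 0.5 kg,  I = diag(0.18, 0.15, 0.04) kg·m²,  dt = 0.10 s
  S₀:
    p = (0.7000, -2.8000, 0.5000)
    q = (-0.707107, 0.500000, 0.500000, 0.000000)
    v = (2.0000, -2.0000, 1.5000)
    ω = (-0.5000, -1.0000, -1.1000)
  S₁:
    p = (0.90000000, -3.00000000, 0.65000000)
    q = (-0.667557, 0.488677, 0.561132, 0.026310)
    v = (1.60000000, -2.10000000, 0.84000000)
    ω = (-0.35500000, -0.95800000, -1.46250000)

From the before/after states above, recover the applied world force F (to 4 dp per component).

F = (-2.0000, -0.5000, -3.3000)

velocity change Δv = (-0.40000000, -0.10000000, -0.66000000)
m·(v₁−v₀)/dt = (-2.0000, -0.5000, -3.3000)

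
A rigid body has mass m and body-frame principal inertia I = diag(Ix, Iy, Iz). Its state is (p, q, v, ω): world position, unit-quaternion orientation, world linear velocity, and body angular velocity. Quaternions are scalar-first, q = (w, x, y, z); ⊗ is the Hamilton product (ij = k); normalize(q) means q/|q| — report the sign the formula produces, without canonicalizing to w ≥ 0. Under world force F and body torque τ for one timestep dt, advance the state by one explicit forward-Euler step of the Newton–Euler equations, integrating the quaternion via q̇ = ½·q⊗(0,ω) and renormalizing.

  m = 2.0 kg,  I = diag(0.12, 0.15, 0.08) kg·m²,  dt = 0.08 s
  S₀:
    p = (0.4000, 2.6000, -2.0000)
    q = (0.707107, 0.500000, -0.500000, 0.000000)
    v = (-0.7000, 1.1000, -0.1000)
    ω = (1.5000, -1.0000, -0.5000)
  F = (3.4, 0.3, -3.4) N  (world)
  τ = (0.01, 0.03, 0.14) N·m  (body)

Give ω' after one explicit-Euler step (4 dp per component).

ω' = (1.5300, -0.9680, -0.3150)

ω×(Iω) gyroscopic = (-0.0350, -0.0300, -0.0450)
angular accel α = (0.3750, 0.4000, 2.3125)
ω + α·dt = (1.5300, -0.9680, -0.3150)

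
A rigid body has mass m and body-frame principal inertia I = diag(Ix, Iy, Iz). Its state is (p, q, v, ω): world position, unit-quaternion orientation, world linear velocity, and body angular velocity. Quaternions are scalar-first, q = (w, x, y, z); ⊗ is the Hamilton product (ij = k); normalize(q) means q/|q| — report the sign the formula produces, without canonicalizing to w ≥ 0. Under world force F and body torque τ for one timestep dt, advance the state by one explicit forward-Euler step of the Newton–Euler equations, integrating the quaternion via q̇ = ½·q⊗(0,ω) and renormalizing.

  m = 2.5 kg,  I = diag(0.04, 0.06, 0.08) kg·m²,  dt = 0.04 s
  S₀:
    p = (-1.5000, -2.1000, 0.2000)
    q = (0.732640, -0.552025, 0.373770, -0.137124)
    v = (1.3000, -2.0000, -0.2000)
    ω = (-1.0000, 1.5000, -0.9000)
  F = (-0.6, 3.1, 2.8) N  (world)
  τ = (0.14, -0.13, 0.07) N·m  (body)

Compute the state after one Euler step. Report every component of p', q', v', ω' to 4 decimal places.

ω×(Iω) gyroscopic = (-0.0270, -0.0360, -0.0300)
angular accel α = (4.1750, -1.5667, 1.2500)
new body rate ω' = (-0.8330, 1.4373, -0.8500)
2q̇ = q⊗(0,ω) = (-1.2360916, -0.8633470, 0.7392615, -1.1136435)
q + ½dt·q⊗(0,ω), renormalized = (0.7073, -0.5688, 0.3882, -0.1593)
p + v·dt = (-1.4480, -2.1800, 0.1920)
v' = v + a·dt = (1.2904, -1.9504, -0.1552)

p' = (-1.4480, -2.1800, 0.1920)
q' = (0.7073, -0.5688, 0.3882, -0.1593)
v' = (1.2904, -1.9504, -0.1552)
ω' = (-0.8330, 1.4373, -0.8500)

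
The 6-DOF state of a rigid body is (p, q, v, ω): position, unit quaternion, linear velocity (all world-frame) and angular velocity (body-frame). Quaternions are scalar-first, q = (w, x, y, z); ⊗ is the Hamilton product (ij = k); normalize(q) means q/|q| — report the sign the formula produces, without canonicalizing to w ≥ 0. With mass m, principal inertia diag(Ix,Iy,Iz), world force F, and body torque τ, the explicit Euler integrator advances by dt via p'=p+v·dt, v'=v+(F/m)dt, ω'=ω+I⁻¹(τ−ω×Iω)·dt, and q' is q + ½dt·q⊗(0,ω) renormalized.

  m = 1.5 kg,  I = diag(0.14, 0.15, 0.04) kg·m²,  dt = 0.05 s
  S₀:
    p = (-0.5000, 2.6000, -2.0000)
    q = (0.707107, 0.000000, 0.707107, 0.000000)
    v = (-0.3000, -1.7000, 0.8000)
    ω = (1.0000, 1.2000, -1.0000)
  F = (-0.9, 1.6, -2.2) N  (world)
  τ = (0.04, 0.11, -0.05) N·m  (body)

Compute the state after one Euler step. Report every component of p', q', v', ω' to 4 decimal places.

(τ − ω×Iω)/I = (-0.6571, 1.4000, -1.5500)
ω + α·dt = (0.9671, 1.2700, -1.0775)
2q̇ = q⊗(0,ω) = (-0.8485284, 0.0000000, 0.8485284, -1.4142140)
q + ½dt·q⊗(0,ω), renormalized = (0.6852, 0.0000, 0.7275, -0.0353)
p + v·dt = (-0.5150, 2.5150, -1.9600)
new velocity v' = (-0.3300, -1.6467, 0.7267)

p' = (-0.5150, 2.5150, -1.9600)
q' = (0.6852, 0.0000, 0.7275, -0.0353)
v' = (-0.3300, -1.6467, 0.7267)
ω' = (0.9671, 1.2700, -1.0775)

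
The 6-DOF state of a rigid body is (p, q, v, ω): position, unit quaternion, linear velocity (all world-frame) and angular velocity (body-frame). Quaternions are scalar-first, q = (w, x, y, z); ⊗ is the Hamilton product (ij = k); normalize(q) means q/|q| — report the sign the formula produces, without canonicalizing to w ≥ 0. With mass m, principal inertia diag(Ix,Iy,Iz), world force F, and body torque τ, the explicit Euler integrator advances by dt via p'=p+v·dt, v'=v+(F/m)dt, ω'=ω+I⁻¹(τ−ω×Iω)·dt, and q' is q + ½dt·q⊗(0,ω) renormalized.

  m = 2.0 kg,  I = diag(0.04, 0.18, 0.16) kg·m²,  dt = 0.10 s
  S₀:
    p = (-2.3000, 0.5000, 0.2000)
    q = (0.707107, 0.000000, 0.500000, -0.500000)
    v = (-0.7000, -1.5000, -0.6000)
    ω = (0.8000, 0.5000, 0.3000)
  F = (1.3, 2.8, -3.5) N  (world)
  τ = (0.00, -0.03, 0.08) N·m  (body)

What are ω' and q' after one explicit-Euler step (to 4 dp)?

precession coupling ω×(Iω) = (-0.0030, -0.0288, 0.0560)
α = I⁻¹(τ − ω×Iω) = (0.0750, -0.0067, 0.1500)
ω' = ω + α·dt = (0.8075, 0.4993, 0.3150)
2q̇ = q⊗(0,ω) = (-0.1000000, 0.9656856, -0.0464465, -0.1878679)
q + ½dt·q⊗(0,ω), renormalized = (0.7012, 0.0482, 0.4971, -0.5088)

ω' = (0.8075, 0.4993, 0.3150)
q' = (0.7012, 0.0482, 0.4971, -0.5088)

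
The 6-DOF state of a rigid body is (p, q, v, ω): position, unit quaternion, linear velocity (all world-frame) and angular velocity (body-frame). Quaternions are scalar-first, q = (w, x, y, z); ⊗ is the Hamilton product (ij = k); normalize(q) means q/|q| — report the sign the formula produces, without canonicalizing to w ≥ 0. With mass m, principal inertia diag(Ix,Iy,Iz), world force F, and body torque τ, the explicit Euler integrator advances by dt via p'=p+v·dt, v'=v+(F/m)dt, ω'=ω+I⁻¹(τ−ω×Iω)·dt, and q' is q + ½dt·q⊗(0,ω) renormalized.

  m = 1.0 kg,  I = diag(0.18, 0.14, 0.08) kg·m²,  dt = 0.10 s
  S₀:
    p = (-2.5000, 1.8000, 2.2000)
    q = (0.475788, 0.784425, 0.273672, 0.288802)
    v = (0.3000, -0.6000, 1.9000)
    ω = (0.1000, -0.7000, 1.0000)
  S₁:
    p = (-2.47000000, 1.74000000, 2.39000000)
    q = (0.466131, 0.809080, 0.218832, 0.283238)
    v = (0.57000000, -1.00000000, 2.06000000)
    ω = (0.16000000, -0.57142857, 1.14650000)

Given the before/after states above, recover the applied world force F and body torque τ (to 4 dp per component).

Δv = v₁−v₀ = (0.27000000, -0.40000000, 0.16000000)
F = m·Δv/dt = (2.7000, -4.0000, 1.6000)
ω₁ − ω₀ = (0.06000000, 0.12857143, 0.14650000)
gyro term ω₀×Iω₀ = (0.0420, 0.0100, 0.0028)
I·α + gyro = (0.1500, 0.1900, 0.1200)

F = (2.7000, -4.0000, 1.6000)
τ = (0.1500, 0.1900, 0.1200)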